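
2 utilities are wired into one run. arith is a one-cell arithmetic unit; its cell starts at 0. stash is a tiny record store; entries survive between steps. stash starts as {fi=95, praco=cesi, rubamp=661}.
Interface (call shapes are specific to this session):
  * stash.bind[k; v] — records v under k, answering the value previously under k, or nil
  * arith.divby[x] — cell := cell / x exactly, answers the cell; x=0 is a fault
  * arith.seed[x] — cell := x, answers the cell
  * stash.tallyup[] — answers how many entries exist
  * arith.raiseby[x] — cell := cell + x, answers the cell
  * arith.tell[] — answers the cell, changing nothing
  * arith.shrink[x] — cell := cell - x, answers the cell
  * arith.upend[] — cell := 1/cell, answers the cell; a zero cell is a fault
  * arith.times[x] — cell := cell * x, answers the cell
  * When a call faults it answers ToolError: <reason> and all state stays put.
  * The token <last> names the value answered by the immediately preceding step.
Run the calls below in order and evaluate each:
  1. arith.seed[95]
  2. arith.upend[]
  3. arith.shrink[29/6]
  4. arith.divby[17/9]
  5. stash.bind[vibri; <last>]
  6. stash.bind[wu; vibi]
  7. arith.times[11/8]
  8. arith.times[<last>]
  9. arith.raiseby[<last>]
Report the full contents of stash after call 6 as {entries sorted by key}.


! 1. arith.seed(95) : 95
! 2. arith.upend() : 1/95
! 3. arith.shrink(29/6) : -2749/570
! 4. arith.divby(17/9) : -8247/3230
! 5. stash.bind(vibri, <last>) : nil
! 6. stash.bind(wu, vibi) : nil
! 7. arith.times(11/8) : -90717/25840
! 8. arith.times(<last>) : 8229574089/667705600
! 9. arith.raiseby(<last>) : 8229574089/333852800

Answer: {fi=95, praco=cesi, rubamp=661, vibri=-8247/3230, wu=vibi}


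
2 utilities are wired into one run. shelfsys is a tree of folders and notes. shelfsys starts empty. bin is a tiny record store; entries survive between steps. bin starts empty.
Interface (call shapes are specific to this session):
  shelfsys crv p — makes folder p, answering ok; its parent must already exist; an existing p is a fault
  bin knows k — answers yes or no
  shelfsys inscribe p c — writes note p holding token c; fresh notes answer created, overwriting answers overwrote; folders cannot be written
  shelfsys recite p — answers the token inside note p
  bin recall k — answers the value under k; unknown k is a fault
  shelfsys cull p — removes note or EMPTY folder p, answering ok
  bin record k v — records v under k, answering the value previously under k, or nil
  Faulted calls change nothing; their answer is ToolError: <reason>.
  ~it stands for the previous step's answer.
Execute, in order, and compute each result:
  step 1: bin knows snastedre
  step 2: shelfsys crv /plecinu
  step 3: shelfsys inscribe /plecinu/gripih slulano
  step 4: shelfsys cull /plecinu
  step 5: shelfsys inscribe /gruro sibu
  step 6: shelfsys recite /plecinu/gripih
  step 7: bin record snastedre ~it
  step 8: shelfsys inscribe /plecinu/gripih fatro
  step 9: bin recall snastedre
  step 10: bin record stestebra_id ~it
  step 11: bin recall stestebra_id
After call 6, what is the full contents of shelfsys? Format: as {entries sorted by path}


Answer: {gruro=sibu, plecinu/, plecinu/gripih=slulano}

Derivation:
I try bin knows(k→snastedre): no.
I run shelfsys crv(p→/plecinu), and see ok.
I try shelfsys inscribe(p→/plecinu/gripih, c→slulano), giving created.
I invoke shelfsys cull(p→/plecinu), which returns ToolError: not empty.
Using shelfsys inscribe(p→/gruro, c→sibu), → created.
Then shelfsys recite(p→/plecinu/gripih), yielding slulano.
Then bin record(k→snastedre, v→~it), giving nil.
Then shelfsys inscribe(p→/plecinu/gripih, c→fatro), — result: overwrote.
Calling bin recall(k→snastedre), → slulano.
Next I call bin record(k→stestebra_id, v→~it), → nil.
I run bin recall(k→stestebra_id), giving slulano.


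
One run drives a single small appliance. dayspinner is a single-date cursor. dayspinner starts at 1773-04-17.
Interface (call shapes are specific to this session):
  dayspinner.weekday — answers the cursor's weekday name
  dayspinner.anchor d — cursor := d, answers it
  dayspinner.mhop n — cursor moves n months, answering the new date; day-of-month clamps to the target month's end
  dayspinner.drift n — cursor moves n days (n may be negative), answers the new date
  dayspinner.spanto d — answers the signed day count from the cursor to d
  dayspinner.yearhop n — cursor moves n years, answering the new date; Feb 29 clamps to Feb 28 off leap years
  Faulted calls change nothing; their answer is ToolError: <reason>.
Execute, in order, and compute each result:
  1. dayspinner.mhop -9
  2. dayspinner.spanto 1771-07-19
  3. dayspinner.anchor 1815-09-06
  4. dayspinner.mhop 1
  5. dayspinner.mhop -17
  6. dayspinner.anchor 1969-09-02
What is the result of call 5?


> dayspinner.mhop n=-9
  1772-07-17
> dayspinner.spanto d=1771-07-19
  -364
> dayspinner.anchor d=1815-09-06
  1815-09-06
> dayspinner.mhop n=1
  1815-10-06
> dayspinner.mhop n=-17
  1814-05-06
> dayspinner.anchor d=1969-09-02
  1969-09-02

Answer: 1814-05-06


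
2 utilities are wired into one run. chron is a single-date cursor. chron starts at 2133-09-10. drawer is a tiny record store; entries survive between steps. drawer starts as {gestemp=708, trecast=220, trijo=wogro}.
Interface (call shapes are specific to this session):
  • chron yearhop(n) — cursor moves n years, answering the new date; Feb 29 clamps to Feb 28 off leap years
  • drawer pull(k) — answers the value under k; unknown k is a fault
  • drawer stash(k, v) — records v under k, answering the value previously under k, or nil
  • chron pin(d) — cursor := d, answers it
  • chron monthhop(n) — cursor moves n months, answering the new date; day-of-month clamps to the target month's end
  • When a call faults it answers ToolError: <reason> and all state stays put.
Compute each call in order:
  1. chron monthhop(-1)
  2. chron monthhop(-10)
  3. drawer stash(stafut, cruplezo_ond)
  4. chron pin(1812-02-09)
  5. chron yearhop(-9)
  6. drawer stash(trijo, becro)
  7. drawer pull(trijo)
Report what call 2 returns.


[in] chron monthhop n=-1
:: 2133-08-10
[in] chron monthhop n=-10
:: 2132-10-10
[in] drawer stash k=stafut v=cruplezo_ond
:: nil
[in] chron pin d=1812-02-09
:: 1812-02-09
[in] chron yearhop n=-9
:: 1803-02-09
[in] drawer stash k=trijo v=becro
:: wogro
[in] drawer pull k=trijo
:: becro

Answer: 2132-10-10


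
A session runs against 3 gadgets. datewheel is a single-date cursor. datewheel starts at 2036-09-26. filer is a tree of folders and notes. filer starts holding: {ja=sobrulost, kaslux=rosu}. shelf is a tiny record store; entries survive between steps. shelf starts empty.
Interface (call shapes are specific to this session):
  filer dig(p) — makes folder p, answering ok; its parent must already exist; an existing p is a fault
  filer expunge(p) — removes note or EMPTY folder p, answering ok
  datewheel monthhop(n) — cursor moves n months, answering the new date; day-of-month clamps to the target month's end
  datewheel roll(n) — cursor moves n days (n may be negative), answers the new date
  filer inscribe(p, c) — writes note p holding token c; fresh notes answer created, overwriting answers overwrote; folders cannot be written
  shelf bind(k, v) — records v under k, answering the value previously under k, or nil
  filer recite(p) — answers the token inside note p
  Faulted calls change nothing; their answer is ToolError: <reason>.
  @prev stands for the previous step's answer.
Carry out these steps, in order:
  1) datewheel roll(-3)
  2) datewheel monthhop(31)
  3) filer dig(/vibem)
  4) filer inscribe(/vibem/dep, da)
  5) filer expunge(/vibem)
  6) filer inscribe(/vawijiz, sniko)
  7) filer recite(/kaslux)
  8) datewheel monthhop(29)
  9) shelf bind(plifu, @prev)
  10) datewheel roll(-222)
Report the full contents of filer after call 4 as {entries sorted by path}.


Answer: {ja=sobrulost, kaslux=rosu, vibem/, vibem/dep=da}

Derivation:
$ datewheel roll n=-3
[out] 2036-09-23
$ datewheel monthhop n=31
[out] 2039-04-23
$ filer dig p=/vibem
[out] ok
$ filer inscribe p=/vibem/dep c=da
[out] created
$ filer expunge p=/vibem
[out] ToolError: not empty
$ filer inscribe p=/vawijiz c=sniko
[out] created
$ filer recite p=/kaslux
[out] rosu
$ datewheel monthhop n=29
[out] 2041-09-23
$ shelf bind k=plifu v=@prev
[out] nil
$ datewheel roll n=-222
[out] 2041-02-13


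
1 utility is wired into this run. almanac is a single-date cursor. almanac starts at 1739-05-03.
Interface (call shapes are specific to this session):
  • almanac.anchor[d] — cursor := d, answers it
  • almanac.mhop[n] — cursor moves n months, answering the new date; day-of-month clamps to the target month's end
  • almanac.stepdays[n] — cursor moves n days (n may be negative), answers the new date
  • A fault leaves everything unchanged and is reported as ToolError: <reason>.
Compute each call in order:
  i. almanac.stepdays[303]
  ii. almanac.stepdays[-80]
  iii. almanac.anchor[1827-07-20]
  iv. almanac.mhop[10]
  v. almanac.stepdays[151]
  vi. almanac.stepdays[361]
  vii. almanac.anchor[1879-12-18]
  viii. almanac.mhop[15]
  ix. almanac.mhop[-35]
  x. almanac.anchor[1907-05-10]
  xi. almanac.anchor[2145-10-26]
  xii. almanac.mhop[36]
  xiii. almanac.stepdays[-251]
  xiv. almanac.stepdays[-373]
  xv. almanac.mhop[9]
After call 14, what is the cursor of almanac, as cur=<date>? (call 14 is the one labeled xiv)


Answer: cur=2147-02-10

Derivation:
Step: stepdays[303]
Result: 1740-03-01
Step: stepdays[-80]
Result: 1739-12-12
Step: anchor[1827-07-20]
Result: 1827-07-20
Step: mhop[10]
Result: 1828-05-20
Step: stepdays[151]
Result: 1828-10-18
Step: stepdays[361]
Result: 1829-10-14
Step: anchor[1879-12-18]
Result: 1879-12-18
Step: mhop[15]
Result: 1881-03-18
Step: mhop[-35]
Result: 1878-04-18
Step: anchor[1907-05-10]
Result: 1907-05-10
Step: anchor[2145-10-26]
Result: 2145-10-26
Step: mhop[36]
Result: 2148-10-26
Step: stepdays[-251]
Result: 2148-02-18
Step: stepdays[-373]
Result: 2147-02-10
Step: mhop[9]
Result: 2147-11-10


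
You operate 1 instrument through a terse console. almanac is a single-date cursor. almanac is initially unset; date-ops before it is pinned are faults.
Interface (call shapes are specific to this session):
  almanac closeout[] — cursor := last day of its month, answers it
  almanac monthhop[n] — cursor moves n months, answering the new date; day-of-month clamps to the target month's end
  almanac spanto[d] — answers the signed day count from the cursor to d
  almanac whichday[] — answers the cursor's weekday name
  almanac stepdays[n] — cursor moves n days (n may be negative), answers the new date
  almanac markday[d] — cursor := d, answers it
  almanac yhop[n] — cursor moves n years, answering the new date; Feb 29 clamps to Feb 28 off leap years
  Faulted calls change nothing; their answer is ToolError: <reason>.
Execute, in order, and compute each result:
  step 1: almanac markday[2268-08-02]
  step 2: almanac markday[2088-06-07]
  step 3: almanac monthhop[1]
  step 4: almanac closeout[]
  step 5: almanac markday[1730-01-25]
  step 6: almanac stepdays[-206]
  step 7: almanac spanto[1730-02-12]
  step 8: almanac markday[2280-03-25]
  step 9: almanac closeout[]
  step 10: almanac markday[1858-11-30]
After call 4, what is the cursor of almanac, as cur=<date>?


I run almanac markday using d='2268-08-02', yielding 2268-08-02.
Calling almanac markday using d='2088-06-07': 2088-06-07.
Now I run almanac monthhop using n='1', giving 2088-07-07.
Calling almanac closeout(), yielding 2088-07-31.
Next I call almanac markday using d='1730-01-25', and get 1730-01-25.
I use almanac stepdays using n='-206', and get 1729-07-03.
I invoke almanac spanto using d='1730-02-12', and see 224.
Invoking almanac markday using d='2280-03-25', — result: 2280-03-25.
Using almanac closeout, yielding 2280-03-31.
Now I run almanac markday using d='1858-11-30', and observe 1858-11-30.

Answer: cur=2088-07-31


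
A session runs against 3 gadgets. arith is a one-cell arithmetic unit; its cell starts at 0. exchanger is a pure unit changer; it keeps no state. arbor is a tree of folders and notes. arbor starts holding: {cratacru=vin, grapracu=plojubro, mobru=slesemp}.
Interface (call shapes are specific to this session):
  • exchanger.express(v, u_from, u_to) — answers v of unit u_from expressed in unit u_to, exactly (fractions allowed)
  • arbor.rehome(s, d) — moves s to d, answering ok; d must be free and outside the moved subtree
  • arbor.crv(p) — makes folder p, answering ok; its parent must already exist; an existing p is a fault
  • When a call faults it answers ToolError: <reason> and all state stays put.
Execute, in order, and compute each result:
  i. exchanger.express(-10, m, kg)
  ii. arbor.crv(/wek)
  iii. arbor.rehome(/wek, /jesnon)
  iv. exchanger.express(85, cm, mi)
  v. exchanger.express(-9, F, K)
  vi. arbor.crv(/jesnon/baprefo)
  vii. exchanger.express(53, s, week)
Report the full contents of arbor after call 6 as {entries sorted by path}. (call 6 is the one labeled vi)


# 1. exchanger.express(v: -10, u_from: m, u_to: kg) : ToolError: incompatible units
# 2. arbor.crv(p: /wek) : ok
# 3. arbor.rehome(s: /wek, d: /jesnon) : ok
# 4. exchanger.express(v: 85, u_from: cm, u_to: mi) : 425/804672
# 5. exchanger.express(v: -9, u_from: F, u_to: K) : 45067/180
# 6. arbor.crv(p: /jesnon/baprefo) : ok
# 7. exchanger.express(v: 53, u_from: s, u_to: week) : 53/604800

Answer: {cratacru=vin, grapracu=plojubro, jesnon/, jesnon/baprefo/, mobru=slesemp}


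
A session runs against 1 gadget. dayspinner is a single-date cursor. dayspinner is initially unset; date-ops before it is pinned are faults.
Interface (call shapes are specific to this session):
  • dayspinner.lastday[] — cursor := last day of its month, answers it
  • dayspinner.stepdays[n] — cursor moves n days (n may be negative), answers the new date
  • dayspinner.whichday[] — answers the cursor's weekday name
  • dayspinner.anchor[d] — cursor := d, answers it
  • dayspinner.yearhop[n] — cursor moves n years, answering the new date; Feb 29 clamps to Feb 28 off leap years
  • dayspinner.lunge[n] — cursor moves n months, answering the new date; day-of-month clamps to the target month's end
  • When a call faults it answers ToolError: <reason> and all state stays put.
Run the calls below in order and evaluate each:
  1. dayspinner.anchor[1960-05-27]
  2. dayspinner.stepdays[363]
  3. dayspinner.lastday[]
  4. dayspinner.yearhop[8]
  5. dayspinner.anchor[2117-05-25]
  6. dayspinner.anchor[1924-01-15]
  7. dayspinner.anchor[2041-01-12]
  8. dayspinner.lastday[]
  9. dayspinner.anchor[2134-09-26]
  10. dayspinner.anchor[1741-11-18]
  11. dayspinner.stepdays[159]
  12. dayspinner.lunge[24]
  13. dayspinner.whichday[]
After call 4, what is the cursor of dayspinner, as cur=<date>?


Answer: cur=1969-05-31

Derivation:
CALL anchor[d: 1960-05-27]
RET  1960-05-27
CALL stepdays[n: 363]
RET  1961-05-25
CALL lastday[]
RET  1961-05-31
CALL yearhop[n: 8]
RET  1969-05-31
CALL anchor[d: 2117-05-25]
RET  2117-05-25
CALL anchor[d: 1924-01-15]
RET  1924-01-15
CALL anchor[d: 2041-01-12]
RET  2041-01-12
CALL lastday[]
RET  2041-01-31
CALL anchor[d: 2134-09-26]
RET  2134-09-26
CALL anchor[d: 1741-11-18]
RET  1741-11-18
CALL stepdays[n: 159]
RET  1742-04-26
CALL lunge[n: 24]
RET  1744-04-26
CALL whichday[]
RET  Sunday


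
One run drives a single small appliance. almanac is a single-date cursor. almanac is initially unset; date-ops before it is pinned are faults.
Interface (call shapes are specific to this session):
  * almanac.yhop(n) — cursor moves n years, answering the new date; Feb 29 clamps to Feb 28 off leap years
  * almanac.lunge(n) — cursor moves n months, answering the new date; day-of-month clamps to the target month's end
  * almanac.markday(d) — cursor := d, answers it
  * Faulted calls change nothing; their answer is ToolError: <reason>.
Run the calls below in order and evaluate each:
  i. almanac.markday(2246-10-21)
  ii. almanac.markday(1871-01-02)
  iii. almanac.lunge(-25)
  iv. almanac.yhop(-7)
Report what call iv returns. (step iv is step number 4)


Answer: 1861-12-02

Derivation:
;; almanac.markday(2246-10-21) ~> 2246-10-21
;; almanac.markday(1871-01-02) ~> 1871-01-02
;; almanac.lunge(-25) ~> 1868-12-02
;; almanac.yhop(-7) ~> 1861-12-02


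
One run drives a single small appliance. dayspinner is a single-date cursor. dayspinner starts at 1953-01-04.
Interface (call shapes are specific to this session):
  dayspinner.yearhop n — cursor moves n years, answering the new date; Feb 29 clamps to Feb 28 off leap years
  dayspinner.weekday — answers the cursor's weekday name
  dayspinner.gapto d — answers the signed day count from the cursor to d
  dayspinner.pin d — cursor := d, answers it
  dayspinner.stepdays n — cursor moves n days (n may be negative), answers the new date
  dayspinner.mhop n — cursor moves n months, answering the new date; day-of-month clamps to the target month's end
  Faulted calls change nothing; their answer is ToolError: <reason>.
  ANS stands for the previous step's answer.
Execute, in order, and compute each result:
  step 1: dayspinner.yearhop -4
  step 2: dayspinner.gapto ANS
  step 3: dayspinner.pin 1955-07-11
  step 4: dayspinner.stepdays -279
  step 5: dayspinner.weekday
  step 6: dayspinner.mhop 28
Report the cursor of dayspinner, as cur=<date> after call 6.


Answer: cur=1957-02-05

Derivation:
[in] yearhop -4
= 1949-01-04
[in] gapto ANS
= 0
[in] pin 1955-07-11
= 1955-07-11
[in] stepdays -279
= 1954-10-05
[in] weekday
= Tuesday
[in] mhop 28
= 1957-02-05


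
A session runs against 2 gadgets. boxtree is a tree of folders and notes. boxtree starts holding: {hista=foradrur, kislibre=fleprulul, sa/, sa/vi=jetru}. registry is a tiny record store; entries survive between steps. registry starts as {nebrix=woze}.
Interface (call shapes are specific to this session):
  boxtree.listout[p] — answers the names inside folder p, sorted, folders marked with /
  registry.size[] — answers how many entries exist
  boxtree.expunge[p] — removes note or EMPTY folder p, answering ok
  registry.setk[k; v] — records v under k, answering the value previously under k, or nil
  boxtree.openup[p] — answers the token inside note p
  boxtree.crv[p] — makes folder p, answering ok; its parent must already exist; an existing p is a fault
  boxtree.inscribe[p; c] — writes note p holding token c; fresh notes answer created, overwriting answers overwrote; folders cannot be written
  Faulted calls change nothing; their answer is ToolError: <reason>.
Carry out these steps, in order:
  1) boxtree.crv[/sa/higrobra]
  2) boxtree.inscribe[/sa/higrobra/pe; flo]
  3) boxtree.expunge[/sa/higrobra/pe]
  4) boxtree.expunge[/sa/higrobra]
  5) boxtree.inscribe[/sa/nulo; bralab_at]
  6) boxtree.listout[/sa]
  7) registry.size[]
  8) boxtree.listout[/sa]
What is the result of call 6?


[in] boxtree.crv p='/sa/higrobra'
:: ok
[in] boxtree.inscribe p='/sa/higrobra/pe' c='flo'
:: created
[in] boxtree.expunge p='/sa/higrobra/pe'
:: ok
[in] boxtree.expunge p='/sa/higrobra'
:: ok
[in] boxtree.inscribe p='/sa/nulo' c='bralab_at'
:: created
[in] boxtree.listout p='/sa'
:: [nulo, vi]
[in] registry.size
:: 1
[in] boxtree.listout p='/sa'
:: [nulo, vi]

Answer: [nulo, vi]


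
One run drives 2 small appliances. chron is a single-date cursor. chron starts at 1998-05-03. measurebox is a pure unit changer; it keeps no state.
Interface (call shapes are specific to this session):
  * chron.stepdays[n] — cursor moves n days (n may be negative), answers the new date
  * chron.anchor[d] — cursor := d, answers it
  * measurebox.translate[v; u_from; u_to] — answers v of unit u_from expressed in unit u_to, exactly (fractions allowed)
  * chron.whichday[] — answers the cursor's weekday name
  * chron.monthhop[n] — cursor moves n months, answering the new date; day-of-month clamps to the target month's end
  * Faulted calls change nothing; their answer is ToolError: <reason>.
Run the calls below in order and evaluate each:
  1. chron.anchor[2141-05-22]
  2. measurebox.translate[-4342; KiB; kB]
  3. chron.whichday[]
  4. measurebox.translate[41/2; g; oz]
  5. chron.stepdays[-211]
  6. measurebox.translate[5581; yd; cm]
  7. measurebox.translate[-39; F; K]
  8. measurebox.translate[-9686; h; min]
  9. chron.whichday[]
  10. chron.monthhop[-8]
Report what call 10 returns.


Answer: 2140-02-23

Derivation:
I try chron.anchor(2141-05-22), giving 2141-05-22.
Then measurebox.translate(-4342, KiB, kB), yielding -555776/125.
Calling chron.whichday(), giving Monday.
Calling measurebox.translate(41/2, g, oz), yielding 32800000/45359237.
I invoke chron.stepdays(-211): 2140-10-23.
Then measurebox.translate(5581, yd, cm), yielding 12758166/25.
I invoke measurebox.translate(-39, F, K), giving 42067/180.
Using measurebox.translate(-9686, h, min), → -581160.
Using chron.whichday(), yielding Sunday.
Next I call chron.monthhop(-8), — result: 2140-02-23.


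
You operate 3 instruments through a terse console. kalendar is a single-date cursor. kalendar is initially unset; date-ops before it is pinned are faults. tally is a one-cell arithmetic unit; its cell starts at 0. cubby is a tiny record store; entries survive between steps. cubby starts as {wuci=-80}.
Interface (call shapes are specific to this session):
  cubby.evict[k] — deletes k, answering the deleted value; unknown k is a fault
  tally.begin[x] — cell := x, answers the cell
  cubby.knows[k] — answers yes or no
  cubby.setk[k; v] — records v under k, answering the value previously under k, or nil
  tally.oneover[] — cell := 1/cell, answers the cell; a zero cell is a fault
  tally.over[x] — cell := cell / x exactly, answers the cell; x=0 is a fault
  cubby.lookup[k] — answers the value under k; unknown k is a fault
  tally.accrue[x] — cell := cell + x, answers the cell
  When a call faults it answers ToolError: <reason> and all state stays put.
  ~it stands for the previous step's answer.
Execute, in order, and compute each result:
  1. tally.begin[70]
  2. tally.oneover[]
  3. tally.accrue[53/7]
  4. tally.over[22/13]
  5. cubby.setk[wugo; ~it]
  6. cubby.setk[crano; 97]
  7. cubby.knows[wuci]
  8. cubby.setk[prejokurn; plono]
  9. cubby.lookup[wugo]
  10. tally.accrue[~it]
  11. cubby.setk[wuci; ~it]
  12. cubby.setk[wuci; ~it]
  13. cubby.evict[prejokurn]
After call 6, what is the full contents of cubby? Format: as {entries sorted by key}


==> tally.begin(x=70)
<== 70
==> tally.oneover()
<== 1/70
==> tally.accrue(x=53/7)
<== 531/70
==> tally.over(x=22/13)
<== 6903/1540
==> cubby.setk(k=wugo, v=~it)
<== nil
==> cubby.setk(k=crano, v=97)
<== nil
==> cubby.knows(k=wuci)
<== yes
==> cubby.setk(k=prejokurn, v=plono)
<== nil
==> cubby.lookup(k=wugo)
<== 6903/1540
==> tally.accrue(x=~it)
<== 6903/770
==> cubby.setk(k=wuci, v=~it)
<== -80
==> cubby.setk(k=wuci, v=~it)
<== 6903/770
==> cubby.evict(k=prejokurn)
<== plono

Answer: {crano=97, wuci=-80, wugo=6903/1540}


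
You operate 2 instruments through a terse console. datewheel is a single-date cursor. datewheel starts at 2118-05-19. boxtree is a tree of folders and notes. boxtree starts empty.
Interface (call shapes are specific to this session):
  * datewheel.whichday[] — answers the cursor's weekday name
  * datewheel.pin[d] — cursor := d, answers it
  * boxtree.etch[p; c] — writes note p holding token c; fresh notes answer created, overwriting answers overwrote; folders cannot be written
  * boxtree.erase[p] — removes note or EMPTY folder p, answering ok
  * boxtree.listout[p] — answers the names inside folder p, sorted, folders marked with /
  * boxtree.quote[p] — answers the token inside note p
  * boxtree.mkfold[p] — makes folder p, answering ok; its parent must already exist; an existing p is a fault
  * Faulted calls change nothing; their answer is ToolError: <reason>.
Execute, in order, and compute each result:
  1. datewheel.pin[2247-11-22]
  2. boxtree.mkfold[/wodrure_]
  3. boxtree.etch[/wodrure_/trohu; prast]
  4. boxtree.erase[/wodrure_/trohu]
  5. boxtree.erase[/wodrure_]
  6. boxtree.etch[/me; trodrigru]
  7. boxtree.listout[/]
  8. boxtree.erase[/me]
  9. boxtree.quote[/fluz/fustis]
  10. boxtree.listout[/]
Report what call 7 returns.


Answer: [me]

Derivation:
Next I call pin using d: 2247-11-22, and see 2247-11-22.
I run mkfold using p: /wodrure_, and observe ok.
I invoke etch using p: /wodrure_/trohu, c: prast, and see created.
Invoking erase using p: /wodrure_/trohu, and see ok.
Then erase using p: /wodrure_, which returns ok.
Calling etch using p: /me, c: trodrigru, which returns created.
I use listout using p: /, which returns [me].
Then erase using p: /me, yielding ok.
I use quote using p: /fluz/fustis, — result: ToolError: not found.
I call listout using p: /, yielding [].


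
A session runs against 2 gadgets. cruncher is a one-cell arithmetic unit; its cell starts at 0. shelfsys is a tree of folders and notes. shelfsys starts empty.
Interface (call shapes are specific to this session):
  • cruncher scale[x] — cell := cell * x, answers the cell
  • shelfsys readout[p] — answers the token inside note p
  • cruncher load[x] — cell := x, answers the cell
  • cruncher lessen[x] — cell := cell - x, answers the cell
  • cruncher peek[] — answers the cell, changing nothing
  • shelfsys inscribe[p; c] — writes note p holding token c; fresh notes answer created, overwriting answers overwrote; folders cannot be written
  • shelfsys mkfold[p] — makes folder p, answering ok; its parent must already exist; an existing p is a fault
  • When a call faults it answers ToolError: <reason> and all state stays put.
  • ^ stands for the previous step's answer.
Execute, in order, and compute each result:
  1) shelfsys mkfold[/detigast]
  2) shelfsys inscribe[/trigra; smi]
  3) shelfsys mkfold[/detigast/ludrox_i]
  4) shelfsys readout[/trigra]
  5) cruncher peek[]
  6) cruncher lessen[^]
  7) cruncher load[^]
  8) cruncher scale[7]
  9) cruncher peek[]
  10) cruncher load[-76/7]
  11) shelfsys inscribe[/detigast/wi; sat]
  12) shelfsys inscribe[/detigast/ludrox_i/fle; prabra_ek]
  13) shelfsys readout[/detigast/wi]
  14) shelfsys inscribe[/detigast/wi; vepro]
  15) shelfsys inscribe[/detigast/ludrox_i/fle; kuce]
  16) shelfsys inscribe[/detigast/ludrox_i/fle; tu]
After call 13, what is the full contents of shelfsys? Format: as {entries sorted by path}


% shelfsys mkfold(/detigast) => ok
% shelfsys inscribe(/trigra, smi) => created
% shelfsys mkfold(/detigast/ludrox_i) => ok
% shelfsys readout(/trigra) => smi
% cruncher peek() => 0
% cruncher lessen(^) => 0
% cruncher load(^) => 0
% cruncher scale(7) => 0
% cruncher peek() => 0
% cruncher load(-76/7) => -76/7
% shelfsys inscribe(/detigast/wi, sat) => created
% shelfsys inscribe(/detigast/ludrox_i/fle, prabra_ek) => created
% shelfsys readout(/detigast/wi) => sat
% shelfsys inscribe(/detigast/wi, vepro) => overwrote
% shelfsys inscribe(/detigast/ludrox_i/fle, kuce) => overwrote
% shelfsys inscribe(/detigast/ludrox_i/fle, tu) => overwrote

Answer: {detigast/, detigast/ludrox_i/, detigast/ludrox_i/fle=prabra_ek, detigast/wi=sat, trigra=smi}


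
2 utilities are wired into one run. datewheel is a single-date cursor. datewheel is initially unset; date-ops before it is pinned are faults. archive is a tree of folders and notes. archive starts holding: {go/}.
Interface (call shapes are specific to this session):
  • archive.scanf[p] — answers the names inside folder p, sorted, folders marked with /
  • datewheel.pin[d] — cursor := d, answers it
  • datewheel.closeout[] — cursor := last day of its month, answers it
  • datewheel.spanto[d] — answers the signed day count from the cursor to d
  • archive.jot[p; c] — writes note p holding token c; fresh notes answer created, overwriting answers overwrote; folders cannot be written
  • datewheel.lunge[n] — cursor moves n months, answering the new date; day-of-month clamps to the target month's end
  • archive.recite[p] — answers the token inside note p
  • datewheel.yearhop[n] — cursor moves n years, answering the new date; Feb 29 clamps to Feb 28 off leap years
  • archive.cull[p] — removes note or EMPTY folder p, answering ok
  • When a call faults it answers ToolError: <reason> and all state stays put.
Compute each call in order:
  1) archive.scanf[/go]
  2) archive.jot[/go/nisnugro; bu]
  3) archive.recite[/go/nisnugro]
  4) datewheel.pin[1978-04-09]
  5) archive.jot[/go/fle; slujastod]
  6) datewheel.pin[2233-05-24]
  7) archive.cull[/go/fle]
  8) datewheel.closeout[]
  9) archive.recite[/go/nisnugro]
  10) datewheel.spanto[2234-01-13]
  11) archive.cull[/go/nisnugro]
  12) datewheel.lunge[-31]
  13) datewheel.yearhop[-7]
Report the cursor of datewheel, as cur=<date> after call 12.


> scanf p: /go
= []
> jot p: /go/nisnugro c: bu
= created
> recite p: /go/nisnugro
= bu
> pin d: 1978-04-09
= 1978-04-09
> jot p: /go/fle c: slujastod
= created
> pin d: 2233-05-24
= 2233-05-24
> cull p: /go/fle
= ok
> closeout
= 2233-05-31
> recite p: /go/nisnugro
= bu
> spanto d: 2234-01-13
= 227
> cull p: /go/nisnugro
= ok
> lunge n: -31
= 2230-10-31
> yearhop n: -7
= 2223-10-31

Answer: cur=2230-10-31


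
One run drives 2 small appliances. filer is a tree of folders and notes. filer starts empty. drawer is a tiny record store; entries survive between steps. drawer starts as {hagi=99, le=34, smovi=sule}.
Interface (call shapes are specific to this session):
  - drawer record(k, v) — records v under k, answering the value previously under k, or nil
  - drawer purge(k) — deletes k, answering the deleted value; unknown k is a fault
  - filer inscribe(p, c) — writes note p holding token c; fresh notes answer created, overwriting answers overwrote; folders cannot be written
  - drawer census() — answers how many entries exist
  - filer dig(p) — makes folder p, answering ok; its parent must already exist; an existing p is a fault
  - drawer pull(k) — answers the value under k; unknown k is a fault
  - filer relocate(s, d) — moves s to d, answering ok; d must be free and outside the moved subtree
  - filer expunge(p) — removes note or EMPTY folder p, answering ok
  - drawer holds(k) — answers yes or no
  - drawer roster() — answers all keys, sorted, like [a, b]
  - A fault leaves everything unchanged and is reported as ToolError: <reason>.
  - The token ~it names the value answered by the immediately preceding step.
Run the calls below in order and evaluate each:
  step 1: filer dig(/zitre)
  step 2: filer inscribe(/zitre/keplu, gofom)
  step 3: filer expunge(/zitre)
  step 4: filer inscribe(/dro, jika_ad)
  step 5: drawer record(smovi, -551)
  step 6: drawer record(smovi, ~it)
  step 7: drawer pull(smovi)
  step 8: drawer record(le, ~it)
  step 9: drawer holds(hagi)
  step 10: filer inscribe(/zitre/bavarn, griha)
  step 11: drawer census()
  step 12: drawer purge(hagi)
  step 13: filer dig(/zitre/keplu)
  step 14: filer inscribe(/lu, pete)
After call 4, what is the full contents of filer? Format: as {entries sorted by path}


I try filer dig passing p: /zitre, which returns ok.
I try filer inscribe passing p: /zitre/keplu, c: gofom, and see created.
I invoke filer expunge passing p: /zitre, and observe ToolError: not empty.
Invoking filer inscribe passing p: /dro, c: jika_ad, giving created.
Now I run drawer record passing k: smovi, v: -551, — result: sule.
Calling drawer record passing k: smovi, v: ~it, yielding -551.
I call drawer pull passing k: smovi, and observe sule.
Using drawer record passing k: le, v: ~it, giving 34.
I try drawer holds passing k: hagi, giving yes.
Calling filer inscribe passing p: /zitre/bavarn, c: griha, and observe created.
I try drawer census, giving 3.
I try drawer purge passing k: hagi, and get 99.
Invoking filer dig passing p: /zitre/keplu, yielding ToolError: exists.
I call filer inscribe passing p: /lu, c: pete, yielding created.

Answer: {dro=jika_ad, zitre/, zitre/keplu=gofom}


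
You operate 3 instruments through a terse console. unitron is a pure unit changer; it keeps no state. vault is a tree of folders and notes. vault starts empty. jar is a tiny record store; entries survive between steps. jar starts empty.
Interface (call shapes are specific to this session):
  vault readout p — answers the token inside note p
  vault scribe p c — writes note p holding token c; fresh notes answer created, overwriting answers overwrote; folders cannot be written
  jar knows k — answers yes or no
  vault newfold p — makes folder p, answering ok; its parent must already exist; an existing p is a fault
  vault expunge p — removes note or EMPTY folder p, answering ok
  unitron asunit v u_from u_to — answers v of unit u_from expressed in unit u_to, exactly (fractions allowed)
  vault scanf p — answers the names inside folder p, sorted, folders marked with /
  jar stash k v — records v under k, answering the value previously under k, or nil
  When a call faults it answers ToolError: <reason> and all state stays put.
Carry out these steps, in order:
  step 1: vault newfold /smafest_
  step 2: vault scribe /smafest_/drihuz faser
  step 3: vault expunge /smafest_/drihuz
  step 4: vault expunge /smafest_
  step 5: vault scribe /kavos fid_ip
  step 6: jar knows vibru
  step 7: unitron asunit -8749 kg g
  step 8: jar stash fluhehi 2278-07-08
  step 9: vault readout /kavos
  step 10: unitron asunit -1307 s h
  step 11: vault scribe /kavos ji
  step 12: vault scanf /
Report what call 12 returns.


[in] vault newfold p: /smafest_
  ok
[in] vault scribe p: /smafest_/drihuz c: faser
  created
[in] vault expunge p: /smafest_/drihuz
  ok
[in] vault expunge p: /smafest_
  ok
[in] vault scribe p: /kavos c: fid_ip
  created
[in] jar knows k: vibru
  no
[in] unitron asunit v: -8749 u_from: kg u_to: g
  -8749000
[in] jar stash k: fluhehi v: 2278-07-08
  nil
[in] vault readout p: /kavos
  fid_ip
[in] unitron asunit v: -1307 u_from: s u_to: h
  -1307/3600
[in] vault scribe p: /kavos c: ji
  overwrote
[in] vault scanf p: /
  [kavos]

Answer: [kavos]


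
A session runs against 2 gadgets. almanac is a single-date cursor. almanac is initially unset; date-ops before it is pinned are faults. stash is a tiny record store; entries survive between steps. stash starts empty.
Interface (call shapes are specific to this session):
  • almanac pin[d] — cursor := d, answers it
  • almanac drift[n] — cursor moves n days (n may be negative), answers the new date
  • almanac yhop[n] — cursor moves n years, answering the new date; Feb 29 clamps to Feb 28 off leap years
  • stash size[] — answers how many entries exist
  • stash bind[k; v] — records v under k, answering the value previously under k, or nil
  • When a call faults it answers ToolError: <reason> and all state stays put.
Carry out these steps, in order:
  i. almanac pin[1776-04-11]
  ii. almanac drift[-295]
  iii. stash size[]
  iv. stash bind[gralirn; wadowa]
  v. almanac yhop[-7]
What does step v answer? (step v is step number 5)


# 1. almanac pin(1776-04-11) == 1776-04-11
# 2. almanac drift(-295) == 1775-06-21
# 3. stash size() == 0
# 4. stash bind(gralirn, wadowa) == nil
# 5. almanac yhop(-7) == 1768-06-21

Answer: 1768-06-21


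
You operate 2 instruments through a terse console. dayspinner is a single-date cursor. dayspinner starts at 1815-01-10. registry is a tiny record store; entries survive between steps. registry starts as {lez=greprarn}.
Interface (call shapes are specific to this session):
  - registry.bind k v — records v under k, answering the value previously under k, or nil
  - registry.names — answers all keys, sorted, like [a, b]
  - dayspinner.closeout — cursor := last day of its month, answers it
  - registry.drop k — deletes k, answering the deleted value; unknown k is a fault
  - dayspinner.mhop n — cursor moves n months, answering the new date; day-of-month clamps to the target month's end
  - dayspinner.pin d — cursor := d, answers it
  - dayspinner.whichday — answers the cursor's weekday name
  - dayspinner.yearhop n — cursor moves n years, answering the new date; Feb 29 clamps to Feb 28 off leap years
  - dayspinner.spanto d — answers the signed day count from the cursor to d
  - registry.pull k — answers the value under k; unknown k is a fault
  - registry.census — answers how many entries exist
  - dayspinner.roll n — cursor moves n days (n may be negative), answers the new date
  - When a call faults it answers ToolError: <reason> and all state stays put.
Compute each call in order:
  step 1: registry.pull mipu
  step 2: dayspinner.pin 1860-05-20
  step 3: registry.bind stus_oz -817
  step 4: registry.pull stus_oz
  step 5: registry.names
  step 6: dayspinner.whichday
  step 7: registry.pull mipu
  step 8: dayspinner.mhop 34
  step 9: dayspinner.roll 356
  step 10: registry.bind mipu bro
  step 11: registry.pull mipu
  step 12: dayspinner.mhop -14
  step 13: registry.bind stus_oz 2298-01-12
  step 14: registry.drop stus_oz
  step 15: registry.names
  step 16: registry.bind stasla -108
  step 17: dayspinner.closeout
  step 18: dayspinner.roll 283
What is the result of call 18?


Answer: 1863-11-10

Derivation:
>> registry.pull(k→mipu)
<< ToolError: no such key mipu
>> dayspinner.pin(d→1860-05-20)
<< 1860-05-20
>> registry.bind(k→stus_oz, v→-817)
<< nil
>> registry.pull(k→stus_oz)
<< -817
>> registry.names()
<< [lez, stus_oz]
>> dayspinner.whichday()
<< Sunday
>> registry.pull(k→mipu)
<< ToolError: no such key mipu
>> dayspinner.mhop(n→34)
<< 1863-03-20
>> dayspinner.roll(n→356)
<< 1864-03-10
>> registry.bind(k→mipu, v→bro)
<< nil
>> registry.pull(k→mipu)
<< bro
>> dayspinner.mhop(n→-14)
<< 1863-01-10
>> registry.bind(k→stus_oz, v→2298-01-12)
<< -817
>> registry.drop(k→stus_oz)
<< 2298-01-12
>> registry.names()
<< [lez, mipu]
>> registry.bind(k→stasla, v→-108)
<< nil
>> dayspinner.closeout()
<< 1863-01-31
>> dayspinner.roll(n→283)
<< 1863-11-10


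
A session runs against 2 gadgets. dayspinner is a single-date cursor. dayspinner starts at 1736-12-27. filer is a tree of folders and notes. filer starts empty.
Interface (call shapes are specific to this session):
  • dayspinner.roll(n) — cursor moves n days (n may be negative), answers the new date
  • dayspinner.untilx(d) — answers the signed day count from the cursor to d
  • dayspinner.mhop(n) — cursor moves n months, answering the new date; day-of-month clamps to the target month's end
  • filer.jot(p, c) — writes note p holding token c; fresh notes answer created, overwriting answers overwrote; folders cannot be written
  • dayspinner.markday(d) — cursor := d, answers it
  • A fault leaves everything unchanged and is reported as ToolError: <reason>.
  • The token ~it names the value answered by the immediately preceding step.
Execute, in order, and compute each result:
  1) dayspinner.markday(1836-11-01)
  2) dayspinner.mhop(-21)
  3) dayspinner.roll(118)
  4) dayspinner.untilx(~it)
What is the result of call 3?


Answer: 1835-05-30

Derivation:
$ markday 1836-11-01
[out] 1836-11-01
$ mhop -21
[out] 1835-02-01
$ roll 118
[out] 1835-05-30
$ untilx ~it
[out] 0


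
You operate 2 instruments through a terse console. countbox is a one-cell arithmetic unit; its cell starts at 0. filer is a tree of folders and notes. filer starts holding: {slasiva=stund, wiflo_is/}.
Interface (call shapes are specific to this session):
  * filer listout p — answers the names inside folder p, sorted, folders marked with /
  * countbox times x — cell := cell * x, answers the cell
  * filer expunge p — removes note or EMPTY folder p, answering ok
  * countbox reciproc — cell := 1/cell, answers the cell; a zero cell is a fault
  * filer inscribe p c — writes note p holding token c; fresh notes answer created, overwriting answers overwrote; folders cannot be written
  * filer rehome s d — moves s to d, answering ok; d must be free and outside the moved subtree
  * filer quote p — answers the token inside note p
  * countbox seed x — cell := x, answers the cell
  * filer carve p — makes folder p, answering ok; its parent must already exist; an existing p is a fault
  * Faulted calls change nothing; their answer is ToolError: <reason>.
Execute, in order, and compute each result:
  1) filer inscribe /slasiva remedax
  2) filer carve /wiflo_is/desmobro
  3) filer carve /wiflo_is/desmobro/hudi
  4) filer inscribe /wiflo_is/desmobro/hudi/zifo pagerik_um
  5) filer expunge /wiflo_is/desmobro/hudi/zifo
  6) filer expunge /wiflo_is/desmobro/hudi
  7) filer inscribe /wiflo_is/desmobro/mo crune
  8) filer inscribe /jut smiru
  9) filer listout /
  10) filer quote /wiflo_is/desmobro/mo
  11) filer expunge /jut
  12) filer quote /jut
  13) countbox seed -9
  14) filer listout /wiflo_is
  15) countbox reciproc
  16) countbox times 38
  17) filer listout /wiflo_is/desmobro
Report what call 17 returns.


! 1. filer inscribe(p→/slasiva, c→remedax) -> overwrote
! 2. filer carve(p→/wiflo_is/desmobro) -> ok
! 3. filer carve(p→/wiflo_is/desmobro/hudi) -> ok
! 4. filer inscribe(p→/wiflo_is/desmobro/hudi/zifo, c→pagerik_um) -> created
! 5. filer expunge(p→/wiflo_is/desmobro/hudi/zifo) -> ok
! 6. filer expunge(p→/wiflo_is/desmobro/hudi) -> ok
! 7. filer inscribe(p→/wiflo_is/desmobro/mo, c→crune) -> created
! 8. filer inscribe(p→/jut, c→smiru) -> created
! 9. filer listout(p→/) -> [jut, slasiva, wiflo_is/]
! 10. filer quote(p→/wiflo_is/desmobro/mo) -> crune
! 11. filer expunge(p→/jut) -> ok
! 12. filer quote(p→/jut) -> ToolError: not found
! 13. countbox seed(x→-9) -> -9
! 14. filer listout(p→/wiflo_is) -> [desmobro/]
! 15. countbox reciproc() -> -1/9
! 16. countbox times(x→38) -> -38/9
! 17. filer listout(p→/wiflo_is/desmobro) -> [mo]

Answer: [mo]
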